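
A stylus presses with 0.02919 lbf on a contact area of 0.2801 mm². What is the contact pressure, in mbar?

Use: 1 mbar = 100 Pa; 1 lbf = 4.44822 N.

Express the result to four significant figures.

4636 mbar

0.02919 lbf × 4.44822 = 0.129844 N
0.2801 mm² × 10⁻⁶ = 2.801×10⁻⁷ m²
P = F / A = 0.129844 N / 2.801×10⁻⁷ m² = 463563 Pa
463563 Pa ÷ (100 Pa/mbar) = 4635.63 mbar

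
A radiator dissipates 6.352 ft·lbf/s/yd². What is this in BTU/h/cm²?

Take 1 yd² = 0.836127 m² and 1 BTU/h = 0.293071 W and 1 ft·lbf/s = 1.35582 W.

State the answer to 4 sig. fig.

6.352 ft·lbf/s/yd² × 1.35582 W/ft·lbf/s ÷ 0.836127 m²/yd² = 10.3001 W/m²
10.3001 W/m² ÷ 0.293071 W/BTU/h × 0.0001 m²/cm² = 0.00351454 BTU/h/cm²

0.003515 BTU/h/cm²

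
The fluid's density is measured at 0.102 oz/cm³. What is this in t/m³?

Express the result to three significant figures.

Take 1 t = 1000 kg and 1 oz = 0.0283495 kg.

2.89 t/m³

0.102 oz/cm³ × 0.0283495 kg/oz ÷ 10⁻⁶ m³/cm³ = 2891.65 kg/m³
2891.65 kg/m³ ÷ 1000 kg/t = 2.89165 t/m³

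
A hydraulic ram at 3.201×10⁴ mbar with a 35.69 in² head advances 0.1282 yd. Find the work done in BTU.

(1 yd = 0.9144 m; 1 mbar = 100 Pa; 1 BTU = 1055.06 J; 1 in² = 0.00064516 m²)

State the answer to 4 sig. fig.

8.189 BTU

3.201×10⁴ mbar → 3.201×10⁶ Pa
35.69 in² → 0.0230258 m²
F = P × A = 3.201×10⁶ × 0.0230258 = 73705.6 N
0.1282 yd → 0.117226 m
W = F × d = 73705.6 × 0.117226 = 8640.21 J
In BTU: 8640.21 / 1055.06 = 8.18931 BTU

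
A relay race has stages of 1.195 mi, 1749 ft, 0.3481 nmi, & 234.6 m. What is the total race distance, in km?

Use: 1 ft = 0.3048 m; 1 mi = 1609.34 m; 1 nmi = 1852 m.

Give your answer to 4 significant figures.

3.336 km

1.195 mi × 1609.34 = 1923.16 m
1749 ft × 0.3048 = 533.095 m
0.3481 nmi × 1852 = 644.681 m
234.6 m (already m)
Total: 1923.16 + 533.095 + 644.681 + 234.6 = 3335.54 m
In km: 3335.54 / 1000 = 3.33554 km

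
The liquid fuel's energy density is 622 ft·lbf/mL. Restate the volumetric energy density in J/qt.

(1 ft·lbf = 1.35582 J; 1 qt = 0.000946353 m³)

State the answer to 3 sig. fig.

7.98×10⁵ J/qt

622 ft·lbf/mL × 1.35582 J/ft·lbf ÷ 10⁻⁶ m³/mL = 8.4332×10⁸ J/m³
8.4332×10⁸ J/m³ × 0.000946353 m³/qt = 798078 J/qt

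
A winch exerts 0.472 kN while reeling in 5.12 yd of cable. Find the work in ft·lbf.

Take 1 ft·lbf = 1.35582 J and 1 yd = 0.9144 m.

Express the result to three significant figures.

1630 ft·lbf

0.472 kN × 1000 → 472 N
5.12 yd × 0.9144 → 4.68173 m
W = F × d = 472 N × 4.68173 m = 2209.78 J
2209.78 J ÷ (1.35582 J/ft·lbf) = 1629.85 ft·lbf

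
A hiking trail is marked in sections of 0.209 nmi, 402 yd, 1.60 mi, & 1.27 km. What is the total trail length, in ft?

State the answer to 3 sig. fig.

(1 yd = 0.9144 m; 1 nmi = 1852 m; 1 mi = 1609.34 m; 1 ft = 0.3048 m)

1.51×10⁴ ft

0.209 nmi × 1852 = 387.068 m
402 yd × 0.9144 = 367.589 m
1.60 mi × 1609.34 = 2574.94 m
1.27 km × 1000 = 1270 m
Total: 387.068 + 367.589 + 2574.94 + 1270 = 4599.6 m
In ft: 4599.6 / 0.3048 = 15090.6 ft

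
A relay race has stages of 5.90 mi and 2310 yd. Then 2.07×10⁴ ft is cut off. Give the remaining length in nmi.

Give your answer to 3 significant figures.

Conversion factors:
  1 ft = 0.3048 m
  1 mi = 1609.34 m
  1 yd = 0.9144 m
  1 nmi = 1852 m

2.86 nmi

5.90 mi × 1609.34 = 9495.11 m
2310 yd × 0.9144 = 2112.26 m
2.07×10⁴ ft × 0.3048 = 6309.36 m
Sum: 9495.11 + 2112.26 − 6309.36 = 5298.01 m
In nmi: 5298.01 / 1852 = 2.8607 nmi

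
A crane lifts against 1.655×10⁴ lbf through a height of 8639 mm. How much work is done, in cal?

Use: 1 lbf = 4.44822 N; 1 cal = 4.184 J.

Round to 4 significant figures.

1.520×10⁵ cal

1.655×10⁴ lbf × 4.44822 → 73618 N
8639 mm × 0.001 → 8.639 m
W = F × d = 73618 N × 8.639 m = 635986 J
635986 J ÷ (4.184 J/cal) = 152004 cal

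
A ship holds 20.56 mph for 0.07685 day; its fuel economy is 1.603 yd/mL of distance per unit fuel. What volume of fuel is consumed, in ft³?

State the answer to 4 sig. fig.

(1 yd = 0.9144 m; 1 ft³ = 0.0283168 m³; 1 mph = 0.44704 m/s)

1.470 ft³

20.56 mph → 9.19114 m/s
0.07685 day → 6639.84 s
d = v × t = 9.19114 × 6639.84 = 61027.7 m
1.603 yd/mL → 1.46578×10⁶ m/m³
V = d / (distance per unit fuel) = 61027.7 / 1.46578×10⁶ = 0.041635 m³
In ft³: 0.041635 / 0.0283168 = 1.47033 ft³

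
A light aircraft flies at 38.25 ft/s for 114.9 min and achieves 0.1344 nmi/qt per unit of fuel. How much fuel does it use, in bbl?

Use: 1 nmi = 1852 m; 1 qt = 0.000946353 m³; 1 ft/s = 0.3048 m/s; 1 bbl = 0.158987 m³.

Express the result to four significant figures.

38.25 ft/s → 11.6586 m/s
114.9 min → 6894 s
d = v × t = 11.6586 × 6894 = 80374.4 m
0.1344 nmi/qt → 263019 m/m³
V = d / (distance per unit fuel) = 80374.4 / 263019 = 0.305584 m³
In bbl: 0.305584 / 0.158987 = 1.92207 bbl

1.922 bbl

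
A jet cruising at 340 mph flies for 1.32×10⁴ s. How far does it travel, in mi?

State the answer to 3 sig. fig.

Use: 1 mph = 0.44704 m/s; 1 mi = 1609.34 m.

340 mph × 0.44704 → 151.994 m/s
d = v × t = 151.994 m/s × 13200 s = 2.00632×10⁶ m
2.00632×10⁶ m ÷ (1609.34 m/mi) = 1246.67 mi

1250 mi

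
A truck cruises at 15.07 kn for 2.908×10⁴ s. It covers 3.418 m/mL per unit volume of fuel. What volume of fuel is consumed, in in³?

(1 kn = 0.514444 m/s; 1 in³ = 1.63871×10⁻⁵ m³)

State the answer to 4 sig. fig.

15.07 kn → 7.75267 m/s
d = v × t = 7.75267 × 29080 = 225448 m
3.418 m/mL → 3.418×10⁶ m/m³
V = d / (distance per unit fuel) = 225448 / 3.418×10⁶ = 0.065959 m³
In in³: 0.065959 / 1.63871×10⁻⁵ = 4025.06 in³

4025 in³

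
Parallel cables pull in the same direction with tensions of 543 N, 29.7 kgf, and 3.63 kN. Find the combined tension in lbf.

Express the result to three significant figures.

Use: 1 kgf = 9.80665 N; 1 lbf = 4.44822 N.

1000 lbf

543 N (already N)
29.7 kgf × 9.80665 → 291.258 N
3.63 kN × 1000 → 3630 N
Total: 543 + 291.258 + 3630 = 4464.26 N
In lbf: 4464.26 / 4.44822 = 1003.61 lbf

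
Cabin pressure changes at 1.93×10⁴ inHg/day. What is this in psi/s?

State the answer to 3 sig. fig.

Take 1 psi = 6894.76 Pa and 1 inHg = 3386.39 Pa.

0.110 psi/s

1.93×10⁴ inHg/day × 3386.39 Pa/inHg ÷ 86400 s/day = 756.451 Pa/s
756.451 Pa/s ÷ 6894.76 Pa/psi = 0.109714 psi/s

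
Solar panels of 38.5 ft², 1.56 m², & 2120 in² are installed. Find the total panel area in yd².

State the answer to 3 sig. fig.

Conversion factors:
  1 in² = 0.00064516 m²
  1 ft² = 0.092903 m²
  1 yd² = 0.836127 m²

38.5 ft² × 0.092903 → 3.57677 m²
1.56 m² (already m²)
2120 in² × 0.00064516 → 1.36774 m²
Combined: 3.57677 + 1.56 + 1.36774 = 6.50451 m²
In yd²: 6.50451 / 0.836127 = 7.77933 yd²

7.78 yd²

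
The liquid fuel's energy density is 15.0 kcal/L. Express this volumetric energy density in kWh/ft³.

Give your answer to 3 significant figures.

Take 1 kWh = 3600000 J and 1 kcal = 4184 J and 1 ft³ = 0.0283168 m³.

15.0 kcal/L × 4184 J/kcal ÷ 0.001 m³/L = 6.276×10⁷ J/m³
6.276×10⁷ J/m³ ÷ 3600000 J/kWh × 0.0283168 m³/ft³ = 0.493656 kWh/ft³

0.494 kWh/ft³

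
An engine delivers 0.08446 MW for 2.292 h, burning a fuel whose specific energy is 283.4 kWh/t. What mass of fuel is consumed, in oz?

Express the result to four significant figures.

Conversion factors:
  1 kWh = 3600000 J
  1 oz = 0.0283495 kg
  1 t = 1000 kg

2.409×10⁴ oz

0.08446 MW → 84460 W
2.292 h → 8251.2 s
E = P × t = 84460 × 8251.2 = 6.96896×10⁸ J
283.4 kWh/t → 1.02024×10⁶ J/kg
m = E / e_s = 6.96896×10⁸ / 1.02024×10⁶ = 683.071 kg
In oz: 683.071 / 0.0283495 = 24094.6 oz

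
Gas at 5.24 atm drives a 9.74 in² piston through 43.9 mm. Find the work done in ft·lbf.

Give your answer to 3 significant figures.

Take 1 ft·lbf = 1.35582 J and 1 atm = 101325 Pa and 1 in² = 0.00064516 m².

5.24 atm → 530943 Pa
9.74 in² → 0.00628386 m²
F = P × A = 530943 × 0.00628386 = 3336.37 N
43.9 mm → 0.0439 m
W = F × d = 3336.37 × 0.0439 = 146.467 J
In ft·lbf: 146.467 / 1.35582 = 108.028 ft·lbf

108 ft·lbf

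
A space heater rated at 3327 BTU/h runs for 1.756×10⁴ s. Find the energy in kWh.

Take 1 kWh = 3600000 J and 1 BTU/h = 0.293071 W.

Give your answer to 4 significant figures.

4.756 kWh

3327 BTU/h × 0.293071 = 975.047 W
E = P × t = 975.047 W × 17560 s = 1.71218×10⁷ J
1.71218×10⁷ J ÷ (3600000 J/kWh) = 4.75606 kWh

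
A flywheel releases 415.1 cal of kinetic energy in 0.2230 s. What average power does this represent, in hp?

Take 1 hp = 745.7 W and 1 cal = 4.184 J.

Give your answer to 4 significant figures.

415.1 cal × 4.184 = 1736.78 J
P = E / t = 1736.78 J / 0.223 s = 7788.25 W
7788.25 W ÷ (745.7 W/hp) = 10.4442 hp

10.44 hp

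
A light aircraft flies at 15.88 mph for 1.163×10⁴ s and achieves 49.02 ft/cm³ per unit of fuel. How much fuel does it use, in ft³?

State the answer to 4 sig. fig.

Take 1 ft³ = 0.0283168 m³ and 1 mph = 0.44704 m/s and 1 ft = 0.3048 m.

15.88 mph → 7.099 m/s
d = v × t = 7.099 × 11630 = 82561.4 m
49.02 ft/cm³ → 1.49413×10⁷ m/m³
V = d / (distance per unit fuel) = 82561.4 / 1.49413×10⁷ = 0.00552572 m³
In ft³: 0.00552572 / 0.0283168 = 0.195139 ft³

0.1951 ft³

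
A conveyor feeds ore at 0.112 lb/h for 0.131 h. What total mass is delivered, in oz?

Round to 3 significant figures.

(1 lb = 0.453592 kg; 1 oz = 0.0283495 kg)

0.235 oz

0.112 lb/h → 1.41118×10⁻⁵ kg/s
0.131 h → 471.6 s
m = ṁ × t = 1.41118×10⁻⁵ × 471.6 = 0.00665512 kg
In oz: 0.00665512 / 0.0283495 = 0.234753 oz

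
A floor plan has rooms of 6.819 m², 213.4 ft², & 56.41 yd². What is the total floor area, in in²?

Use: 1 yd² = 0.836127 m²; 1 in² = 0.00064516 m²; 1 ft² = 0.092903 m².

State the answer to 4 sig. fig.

6.819 m² (already m²)
213.4 ft² × 0.092903 = 19.8255 m²
56.41 yd² × 0.836127 = 47.1659 m²
Total: 6.819 + 19.8255 + 47.1659 = 73.8104 m²
In in²: 73.8104 / 0.00064516 = 114406 in²

1.144×10⁵ in²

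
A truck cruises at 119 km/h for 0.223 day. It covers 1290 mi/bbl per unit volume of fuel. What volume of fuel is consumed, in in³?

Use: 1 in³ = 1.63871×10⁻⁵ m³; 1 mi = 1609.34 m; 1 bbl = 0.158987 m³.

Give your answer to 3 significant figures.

119 km/h → 33.0556 m/s
0.223 day → 19267.2 s
d = v × t = 33.0556 × 19267.2 = 636889 m
1290 mi/bbl → 1.3058×10⁷ m/m³
V = d / (distance per unit fuel) = 636889 / 1.3058×10⁷ = 0.0487739 m³
In in³: 0.0487739 / 1.63871×10⁻⁵ = 2976.36 in³

2980 in³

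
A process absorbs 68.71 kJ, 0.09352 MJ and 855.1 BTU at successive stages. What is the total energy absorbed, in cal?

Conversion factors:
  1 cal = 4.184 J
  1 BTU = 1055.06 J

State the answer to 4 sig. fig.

2.544×10⁵ cal

68.71 kJ × 1000 = 68710 J
0.09352 MJ × 1000000 = 93520 J
855.1 BTU × 1055.06 = 902182 J
Combined: 68710 + 93520 + 902182 = 1.06441×10⁶ J
In cal: 1.06441×10⁶ / 4.184 = 254400 cal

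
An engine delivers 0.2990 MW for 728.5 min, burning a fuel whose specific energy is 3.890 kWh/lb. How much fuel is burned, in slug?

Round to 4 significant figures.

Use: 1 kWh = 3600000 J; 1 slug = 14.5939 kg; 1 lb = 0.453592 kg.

0.2990 MW → 299000 W
728.5 min → 43710 s
E = P × t = 299000 × 43710 = 1.30693×10¹⁰ J
3.890 kWh/lb → 3.08736×10⁷ J/kg
m = E / e_s = 1.30693×10¹⁰ / 3.08736×10⁷ = 423.316 kg
In slug: 423.316 / 14.5939 = 29.0064 slug

29.01 slug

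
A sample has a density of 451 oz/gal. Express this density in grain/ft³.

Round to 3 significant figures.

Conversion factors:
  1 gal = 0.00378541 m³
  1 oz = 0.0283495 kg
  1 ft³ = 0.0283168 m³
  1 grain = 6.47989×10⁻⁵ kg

451 oz/gal × 0.0283495 kg/oz ÷ 0.00378541 m³/gal = 3377.61 kg/m³
3377.61 kg/m³ ÷ 6.47989×10⁻⁵ kg/grain × 0.0283168 m³/ft³ = 1.476×10⁶ grain/ft³

1.48×10⁶ grain/ft³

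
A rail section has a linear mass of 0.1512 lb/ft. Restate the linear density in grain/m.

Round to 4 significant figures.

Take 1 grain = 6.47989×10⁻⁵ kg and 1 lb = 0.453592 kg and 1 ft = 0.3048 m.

3472 grain/m

0.1512 lb/ft × 0.453592 kg/lb ÷ 0.3048 m/ft = 0.22501 kg/m
0.22501 kg/m ÷ 6.47989×10⁻⁵ kg/grain = 3472.44 grain/m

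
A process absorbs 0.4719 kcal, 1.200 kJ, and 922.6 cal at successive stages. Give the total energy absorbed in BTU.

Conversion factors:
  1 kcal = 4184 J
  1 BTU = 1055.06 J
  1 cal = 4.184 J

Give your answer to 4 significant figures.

6.667 BTU

0.4719 kcal × 4184 = 1974.43 J
1.200 kJ × 1000 = 1200 J
922.6 cal × 4.184 = 3860.16 J
Combined: 1974.43 + 1200 + 3860.16 = 7034.59 J
In BTU: 7034.59 / 1055.06 = 6.66748 BTU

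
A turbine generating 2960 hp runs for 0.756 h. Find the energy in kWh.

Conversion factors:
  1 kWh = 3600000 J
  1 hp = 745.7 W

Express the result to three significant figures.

1670 kWh

2960 hp × 745.7 → 2.20727×10⁶ W
0.756 h × 3600 → 2721.6 s
E = P × t = 2.20727×10⁶ W × 2721.6 s = 6.00731×10⁹ J
6.00731×10⁹ J ÷ (3600000 J/kWh) = 1668.7 kWh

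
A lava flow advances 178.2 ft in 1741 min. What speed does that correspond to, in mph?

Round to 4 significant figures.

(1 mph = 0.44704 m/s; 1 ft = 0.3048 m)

178.2 ft × 0.3048 = 54.3154 m
1741 min × 60 = 104460 s
v = d / t = 54.3154 m / 104460 s = 5.19964×10⁻⁴ m/s
5.19964×10⁻⁴ m/s ÷ (0.44704 m/s/mph) = 0.00116313 mph

0.001163 mph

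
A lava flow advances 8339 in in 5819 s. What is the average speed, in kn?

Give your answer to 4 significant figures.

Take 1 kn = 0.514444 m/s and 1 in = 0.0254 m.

0.07076 kn

8339 in × 0.0254 = 211.811 m
v = d / t = 211.811 m / 5819 s = 0.0363999 m/s
0.0363999 m/s ÷ (0.514444 m/s/kn) = 0.0707558 kn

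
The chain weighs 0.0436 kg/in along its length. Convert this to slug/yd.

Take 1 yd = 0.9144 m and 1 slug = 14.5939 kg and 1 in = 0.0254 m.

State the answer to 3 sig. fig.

0.0436 kg/in ÷ 0.0254 m/in = 1.71654 kg/m
1.71654 kg/m ÷ 14.5939 kg/slug × 0.9144 m/yd = 0.107552 slug/yd

0.108 slug/yd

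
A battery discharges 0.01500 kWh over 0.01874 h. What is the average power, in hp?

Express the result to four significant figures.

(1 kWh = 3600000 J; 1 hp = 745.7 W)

1.073 hp

0.01500 kWh × 3600000 = 54000 J
0.01874 h × 3600 = 67.464 s
P = E / t = 54000 J / 67.464 s = 800.427 W
800.427 W ÷ (745.7 W/hp) = 1.07339 hp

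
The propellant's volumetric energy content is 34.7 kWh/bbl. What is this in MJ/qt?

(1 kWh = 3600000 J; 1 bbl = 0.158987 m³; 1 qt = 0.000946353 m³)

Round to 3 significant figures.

0.744 MJ/qt

34.7 kWh/bbl × 3600000 J/kWh ÷ 0.158987 m³/bbl = 7.85725×10⁸ J/m³
7.85725×10⁸ J/m³ ÷ 1000000 J/MJ × 0.000946353 m³/qt = 0.743573 MJ/qt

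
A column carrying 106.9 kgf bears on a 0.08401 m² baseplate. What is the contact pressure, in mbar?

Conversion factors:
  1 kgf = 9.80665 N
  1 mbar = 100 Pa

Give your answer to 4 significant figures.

124.8 mbar

106.9 kgf × 9.80665 = 1048.33 N
P = F / A = 1048.33 N / 0.08401 m² = 12478.6 Pa
12478.6 Pa ÷ (100 Pa/mbar) = 124.786 mbar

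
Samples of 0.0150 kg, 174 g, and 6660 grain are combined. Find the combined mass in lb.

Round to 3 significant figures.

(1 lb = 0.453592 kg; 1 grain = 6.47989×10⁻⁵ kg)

0.0150 kg (already kg)
174 g × 0.001 = 0.174 kg
6660 grain × 6.47989×10⁻⁵ = 0.431561 kg
Sum: 0.015 + 0.174 + 0.431561 = 0.620561 kg
In lb: 0.620561 / 0.453592 = 1.3681 lb

1.37 lb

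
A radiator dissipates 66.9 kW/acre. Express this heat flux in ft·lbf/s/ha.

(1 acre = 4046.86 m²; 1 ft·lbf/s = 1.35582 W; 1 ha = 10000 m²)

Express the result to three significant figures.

66.9 kW/acre × 1000 W/kW ÷ 4046.86 m²/acre = 16.5313 W/m²
16.5313 W/m² ÷ 1.35582 W/ft·lbf/s × 10000 m²/ha = 121928 ft·lbf/s/ha

1.22×10⁵ ft·lbf/s/ha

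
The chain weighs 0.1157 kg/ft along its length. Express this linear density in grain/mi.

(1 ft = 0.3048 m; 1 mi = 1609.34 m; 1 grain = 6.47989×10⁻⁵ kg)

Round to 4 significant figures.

9.428×10⁶ grain/mi

0.1157 kg/ft ÷ 0.3048 m/ft = 0.379593 kg/m
0.379593 kg/m ÷ 6.47989×10⁻⁵ kg/grain × 1609.34 m/mi = 9.42754×10⁶ grain/mi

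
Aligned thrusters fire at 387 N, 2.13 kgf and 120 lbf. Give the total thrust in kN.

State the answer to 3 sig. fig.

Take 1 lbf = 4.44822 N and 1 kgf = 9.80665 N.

0.942 kN

387 N (already N)
2.13 kgf × 9.80665 = 20.8882 N
120 lbf × 4.44822 = 533.786 N
Sum: 387 + 20.8882 + 533.786 = 941.674 N
In kN: 941.674 / 1000 = 0.941674 kN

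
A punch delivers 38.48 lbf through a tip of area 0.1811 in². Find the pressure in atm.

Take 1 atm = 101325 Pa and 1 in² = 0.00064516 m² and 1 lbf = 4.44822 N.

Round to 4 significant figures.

14.46 atm

38.48 lbf × 4.44822 = 171.168 N
0.1811 in² × 0.00064516 = 1.16838×10⁻⁴ m²
P = F / A = 171.168 N / 1.16838×10⁻⁴ m² = 1.465×10⁶ Pa
1.465×10⁶ Pa ÷ (101325 Pa/atm) = 14.4584 atm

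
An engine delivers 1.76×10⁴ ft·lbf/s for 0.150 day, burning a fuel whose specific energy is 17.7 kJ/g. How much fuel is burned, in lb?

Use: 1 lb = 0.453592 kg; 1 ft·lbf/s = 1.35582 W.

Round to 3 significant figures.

38.5 lb

1.76×10⁴ ft·lbf/s → 23862.4 W
0.150 day → 12960 s
E = P × t = 23862.4 × 12960 = 3.09257×10⁸ J
17.7 kJ/g → 1.77×10⁷ J/kg
m = E / e_s = 3.09257×10⁸ / 1.77×10⁷ = 17.4721 kg
In lb: 17.4721 / 0.453592 = 38.5194 lb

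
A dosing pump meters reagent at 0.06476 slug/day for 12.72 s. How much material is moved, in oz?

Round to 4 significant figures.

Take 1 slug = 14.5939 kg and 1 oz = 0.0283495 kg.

0.06476 slug/day → 1.09387×10⁻⁵ kg/s
m = ṁ × t = 1.09387×10⁻⁵ × 12.72 = 1.3914×10⁻⁴ kg
In oz: 1.3914×10⁻⁴ / 0.0283495 = 0.00490802 oz

0.004908 oz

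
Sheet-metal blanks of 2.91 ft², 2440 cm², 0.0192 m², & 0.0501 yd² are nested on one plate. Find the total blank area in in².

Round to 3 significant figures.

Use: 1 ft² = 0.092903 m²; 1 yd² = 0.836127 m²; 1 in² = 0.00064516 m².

892 in²

2.91 ft² × 0.092903 = 0.270348 m²
2440 cm² × 0.0001 = 0.244 m²
0.0192 m² (already m²)
0.0501 yd² × 0.836127 = 0.04189 m²
Sum: 0.270348 + 0.244 + 0.0192 + 0.04189 = 0.575438 m²
In in²: 0.575438 / 0.00064516 = 891.931 in²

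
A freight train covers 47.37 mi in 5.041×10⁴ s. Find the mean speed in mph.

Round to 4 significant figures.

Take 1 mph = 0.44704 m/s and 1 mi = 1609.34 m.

3.383 mph

47.37 mi × 1609.34 = 76234.4 m
v = d / t = 76234.4 m / 50410 s = 1.51229 m/s
1.51229 m/s ÷ (0.44704 m/s/mph) = 3.3829 mph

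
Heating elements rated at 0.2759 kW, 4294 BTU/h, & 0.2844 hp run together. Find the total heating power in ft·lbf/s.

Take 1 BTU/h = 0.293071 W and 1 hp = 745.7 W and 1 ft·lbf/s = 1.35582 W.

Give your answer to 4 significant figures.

0.2759 kW × 1000 = 275.9 W
4294 BTU/h × 0.293071 = 1258.45 W
0.2844 hp × 745.7 = 212.077 W
Total: 275.9 + 1258.45 + 212.077 = 1746.43 W
In ft·lbf/s: 1746.43 / 1.35582 = 1288.1 ft·lbf/s

1288 ft·lbf/s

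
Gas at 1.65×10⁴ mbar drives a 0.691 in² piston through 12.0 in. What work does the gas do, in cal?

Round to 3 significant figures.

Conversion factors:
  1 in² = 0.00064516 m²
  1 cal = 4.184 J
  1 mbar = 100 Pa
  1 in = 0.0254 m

1.65×10⁴ mbar → 1.65×10⁶ Pa
0.691 in² → 4.45806×10⁻⁴ m²
F = P × A = 1.65×10⁶ × 4.45806×10⁻⁴ = 735.58 N
12.0 in → 0.3048 m
W = F × d = 735.58 × 0.3048 = 224.205 J
In cal: 224.205 / 4.184 = 53.5863 cal

53.6 cal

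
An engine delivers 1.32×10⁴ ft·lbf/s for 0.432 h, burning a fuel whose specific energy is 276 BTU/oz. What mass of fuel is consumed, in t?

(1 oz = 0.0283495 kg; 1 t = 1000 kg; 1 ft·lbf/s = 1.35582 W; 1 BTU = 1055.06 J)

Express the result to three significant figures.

1.32×10⁴ ft·lbf/s → 17896.8 W
0.432 h → 1555.2 s
E = P × t = 17896.8 × 1555.2 = 2.78331×10⁷ J
276 BTU/oz → 1.02717×10⁷ J/kg
m = E / e_s = 2.78331×10⁷ / 1.02717×10⁷ = 2.70969 kg
In t: 2.70969 / 1000 = 0.00270969 t

0.00271 t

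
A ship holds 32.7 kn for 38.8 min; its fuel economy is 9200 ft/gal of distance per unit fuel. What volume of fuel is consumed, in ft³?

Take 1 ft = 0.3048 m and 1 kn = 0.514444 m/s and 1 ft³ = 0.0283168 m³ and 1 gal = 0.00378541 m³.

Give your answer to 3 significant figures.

32.7 kn → 16.8223 m/s
38.8 min → 2328 s
d = v × t = 16.8223 × 2328 = 39162.3 m
9200 ft/gal → 740781 m/m³
V = d / (distance per unit fuel) = 39162.3 / 740781 = 0.0528662 m³
In ft³: 0.0528662 / 0.0283168 = 1.86696 ft³

1.87 ft³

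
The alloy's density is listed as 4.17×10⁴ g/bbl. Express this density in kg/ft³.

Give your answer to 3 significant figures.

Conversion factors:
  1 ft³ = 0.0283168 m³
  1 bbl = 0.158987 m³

4.17×10⁴ g/bbl × 0.001 kg/g ÷ 0.158987 m³/bbl = 262.286 kg/m³
262.286 kg/m³ × 0.0283168 m³/ft³ = 7.4271 kg/ft³

7.43 kg/ft³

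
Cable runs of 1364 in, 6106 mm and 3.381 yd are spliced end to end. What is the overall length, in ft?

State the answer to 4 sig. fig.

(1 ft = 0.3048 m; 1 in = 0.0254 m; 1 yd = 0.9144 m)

1364 in × 0.0254 → 34.6456 m
6106 mm × 0.001 → 6.106 m
3.381 yd × 0.9144 → 3.09159 m
Sum: 34.6456 + 6.106 + 3.09159 = 43.8432 m
In ft: 43.8432 / 0.3048 = 143.843 ft

143.8 ft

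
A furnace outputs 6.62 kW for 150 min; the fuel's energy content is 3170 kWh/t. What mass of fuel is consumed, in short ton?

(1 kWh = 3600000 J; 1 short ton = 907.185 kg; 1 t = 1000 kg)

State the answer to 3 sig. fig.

0.00575 short ton

6.62 kW → 6620 W
150 min → 9000 s
E = P × t = 6620 × 9000 = 5.958×10⁷ J
3170 kWh/t → 1.1412×10⁷ J/kg
m = E / e_s = 5.958×10⁷ / 1.1412×10⁷ = 5.22082 kg
In short ton: 5.22082 / 907.185 = 0.00575497 short ton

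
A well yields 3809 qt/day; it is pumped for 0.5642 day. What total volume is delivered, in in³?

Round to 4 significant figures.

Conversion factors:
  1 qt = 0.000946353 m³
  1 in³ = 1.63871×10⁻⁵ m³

1.241×10⁵ in³

3809 qt/day → 4.17206×10⁻⁵ m³/s
0.5642 day → 48746.9 s
V = Q × t = 4.17206×10⁻⁵ × 48746.9 = 2.03375 m³
In in³: 2.03375 / 1.63871×10⁻⁵ = 124107 in³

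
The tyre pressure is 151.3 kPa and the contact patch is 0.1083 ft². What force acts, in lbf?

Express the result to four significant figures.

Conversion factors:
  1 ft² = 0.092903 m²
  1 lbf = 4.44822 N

342.2 lbf

151.3 kPa × 1000 = 151300 Pa
0.1083 ft² × 0.092903 = 0.0100614 m²
F = P × A = 151300 Pa × 0.0100614 m² = 1522.29 N
1522.29 N ÷ (4.44822 N/lbf) = 342.225 lbf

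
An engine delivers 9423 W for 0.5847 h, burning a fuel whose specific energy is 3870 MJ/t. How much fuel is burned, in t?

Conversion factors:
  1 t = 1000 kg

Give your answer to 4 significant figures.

0.005125 t

0.5847 h → 2104.92 s
E = P × t = 9423 × 2104.92 = 1.98347×10⁷ J
3870 MJ/t → 3.87×10⁶ J/kg
m = E / e_s = 1.98347×10⁷ / 3.87×10⁶ = 5.12525 kg
In t: 5.12525 / 1000 = 0.00512525 t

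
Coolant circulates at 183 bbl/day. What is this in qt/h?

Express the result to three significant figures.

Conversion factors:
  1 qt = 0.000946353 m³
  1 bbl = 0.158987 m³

1280 qt/h

183 bbl/day × 0.158987 m³/bbl ÷ 86400 s/day = 3.36743×10⁻⁴ m³/s
3.36743×10⁻⁴ m³/s ÷ 0.000946353 m³/qt × 3600 s/h = 1281 qt/h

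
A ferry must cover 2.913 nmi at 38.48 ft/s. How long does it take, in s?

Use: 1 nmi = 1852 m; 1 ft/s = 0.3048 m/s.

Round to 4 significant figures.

460.0 s

2.913 nmi × 1852 → 5394.88 m
38.48 ft/s × 0.3048 → 11.7287 m/s
t = d / v = 5394.88 m / 11.7287 m/s = 459.973 s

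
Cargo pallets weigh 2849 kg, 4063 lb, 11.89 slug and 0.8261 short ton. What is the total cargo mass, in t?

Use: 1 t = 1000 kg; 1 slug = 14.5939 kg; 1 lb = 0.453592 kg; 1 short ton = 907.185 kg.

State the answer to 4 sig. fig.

5.615 t

2849 kg (already kg)
4063 lb × 0.453592 → 1842.94 kg
11.89 slug × 14.5939 → 173.521 kg
0.8261 short ton × 907.185 → 749.426 kg
Total: 2849 + 1842.94 + 173.521 + 749.426 = 5614.89 kg
In t: 5614.89 / 1000 = 5.61489 t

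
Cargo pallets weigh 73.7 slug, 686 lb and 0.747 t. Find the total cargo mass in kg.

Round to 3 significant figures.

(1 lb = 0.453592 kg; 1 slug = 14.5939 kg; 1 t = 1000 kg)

2130 kg

73.7 slug × 14.5939 = 1075.57 kg
686 lb × 0.453592 = 311.164 kg
0.747 t × 1000 = 747 kg
Total: 1075.57 + 311.164 + 747 = 2133.73 kg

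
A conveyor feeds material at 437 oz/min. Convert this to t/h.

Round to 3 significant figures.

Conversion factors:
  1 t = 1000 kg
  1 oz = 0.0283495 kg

437 oz/min × 0.0283495 kg/oz ÷ 60 s/min = 0.206479 kg/s
0.206479 kg/s ÷ 1000 kg/t × 3600 s/h = 0.743324 t/h

0.743 t/h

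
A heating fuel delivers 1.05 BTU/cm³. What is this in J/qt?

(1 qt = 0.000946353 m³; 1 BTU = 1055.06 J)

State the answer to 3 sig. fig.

1.05×10⁶ J/qt

1.05 BTU/cm³ × 1055.06 J/BTU ÷ 10⁻⁶ m³/cm³ = 1.10781×10⁹ J/m³
1.10781×10⁹ J/m³ × 0.000946353 m³/qt = 1.04838×10⁶ J/qt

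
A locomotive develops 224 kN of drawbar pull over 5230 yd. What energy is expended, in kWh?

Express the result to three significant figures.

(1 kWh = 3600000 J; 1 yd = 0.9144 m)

224 kN × 1000 → 224000 N
5230 yd × 0.9144 → 4782.31 m
W = F × d = 224000 N × 4782.31 m = 1.07124×10⁹ J
1.07124×10⁹ J ÷ (3600000 J/kWh) = 297.567 kWh

298 kWh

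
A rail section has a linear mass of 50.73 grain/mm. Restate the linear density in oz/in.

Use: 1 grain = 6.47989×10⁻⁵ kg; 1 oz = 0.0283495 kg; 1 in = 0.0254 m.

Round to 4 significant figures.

2.945 oz/in

50.73 grain/mm × 6.47989×10⁻⁵ kg/grain ÷ 0.001 m/mm = 3.28725 kg/m
3.28725 kg/m ÷ 0.0283495 kg/oz × 0.0254 m/in = 2.94524 oz/in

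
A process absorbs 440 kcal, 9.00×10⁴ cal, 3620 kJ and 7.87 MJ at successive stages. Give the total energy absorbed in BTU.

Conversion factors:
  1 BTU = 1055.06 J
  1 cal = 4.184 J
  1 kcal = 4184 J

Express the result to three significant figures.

440 kcal × 4184 = 1.84096×10⁶ J
9.00×10⁴ cal × 4.184 = 376560 J
3620 kJ × 1000 = 3.62×10⁶ J
7.87 MJ × 1000000 = 7.87×10⁶ J
Total: 1.84096×10⁶ + 376560 + 3.62×10⁶ + 7.87×10⁶ = 1.37075×10⁷ J
In BTU: 1.37075×10⁷ / 1055.06 = 12992.2 BTU

1.30×10⁴ BTU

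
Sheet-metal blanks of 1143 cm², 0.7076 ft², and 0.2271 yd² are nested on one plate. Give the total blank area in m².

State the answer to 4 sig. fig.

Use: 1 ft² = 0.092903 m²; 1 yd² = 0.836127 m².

1143 cm² × 0.0001 = 0.1143 m²
0.7076 ft² × 0.092903 = 0.0657382 m²
0.2271 yd² × 0.836127 = 0.189884 m²
Sum: 0.1143 + 0.0657382 + 0.189884 = 0.369922 m²

0.3699 m²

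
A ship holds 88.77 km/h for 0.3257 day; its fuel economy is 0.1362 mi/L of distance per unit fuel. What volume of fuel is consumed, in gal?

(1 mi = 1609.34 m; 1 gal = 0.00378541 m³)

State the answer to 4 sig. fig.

88.77 km/h → 24.6583 m/s
0.3257 day → 28140.5 s
d = v × t = 24.6583 × 28140.5 = 693897 m
0.1362 mi/L → 219192 m/m³
V = d / (distance per unit fuel) = 693897 / 219192 = 3.1657 m³
In gal: 3.1657 / 0.00378541 = 836.29 gal

836.3 gal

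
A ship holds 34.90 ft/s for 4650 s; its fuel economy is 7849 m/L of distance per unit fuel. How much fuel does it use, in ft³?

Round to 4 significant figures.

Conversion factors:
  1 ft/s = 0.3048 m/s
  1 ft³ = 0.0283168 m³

34.90 ft/s → 10.6375 m/s
d = v × t = 10.6375 × 4650 = 49464.4 m
7849 m/L → 7.849×10⁶ m/m³
V = d / (distance per unit fuel) = 49464.4 / 7.849×10⁶ = 0.006302 m³
In ft³: 0.006302 / 0.0283168 = 0.222553 ft³

0.2226 ft³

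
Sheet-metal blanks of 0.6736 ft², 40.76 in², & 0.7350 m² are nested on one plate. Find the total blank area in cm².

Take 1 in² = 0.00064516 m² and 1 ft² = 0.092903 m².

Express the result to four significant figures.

0.6736 ft² × 0.092903 = 0.0625795 m²
40.76 in² × 0.00064516 = 0.0262967 m²
0.7350 m² (already m²)
Combined: 0.0625795 + 0.0262967 + 0.735 = 0.823876 m²
In cm²: 0.823876 / 0.0001 = 8238.76 cm²

8239 cm²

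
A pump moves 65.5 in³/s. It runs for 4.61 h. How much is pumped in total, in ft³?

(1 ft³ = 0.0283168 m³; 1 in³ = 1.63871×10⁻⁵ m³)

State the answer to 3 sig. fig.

629 ft³

65.5 in³/s → 0.00107336 m³/s
4.61 h → 16596 s
V = Q × t = 0.00107336 × 16596 = 17.8135 m³
In ft³: 17.8135 / 0.0283168 = 629.079 ft³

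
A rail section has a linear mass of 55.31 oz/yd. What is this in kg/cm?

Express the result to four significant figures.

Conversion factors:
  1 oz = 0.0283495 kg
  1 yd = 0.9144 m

55.31 oz/yd × 0.0283495 kg/oz ÷ 0.9144 m/yd = 1.7148 kg/m
1.7148 kg/m × 0.01 m/cm = 0.017148 kg/cm

0.01715 kg/cm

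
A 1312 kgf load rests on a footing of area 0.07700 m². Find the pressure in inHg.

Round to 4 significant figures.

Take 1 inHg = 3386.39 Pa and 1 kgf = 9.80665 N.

49.34 inHg

1312 kgf × 9.80665 = 12866.3 N
P = F / A = 12866.3 N / 0.077 m² = 167095 Pa
167095 Pa ÷ (3386.39 Pa/inHg) = 49.3431 inHg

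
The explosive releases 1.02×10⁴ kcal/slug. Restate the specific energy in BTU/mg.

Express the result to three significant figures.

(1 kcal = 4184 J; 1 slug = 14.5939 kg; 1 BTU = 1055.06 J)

1.02×10⁴ kcal/slug × 4184 J/kcal ÷ 14.5939 kg/slug = 2.92429×10⁶ J/kg
2.92429×10⁶ J/kg ÷ 1055.06 J/BTU × 10⁻⁶ kg/mg = 0.00277168 BTU/mg

0.00277 BTU/mg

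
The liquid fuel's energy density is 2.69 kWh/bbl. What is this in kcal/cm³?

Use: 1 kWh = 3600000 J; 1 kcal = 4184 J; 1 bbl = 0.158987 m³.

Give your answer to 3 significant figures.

0.0146 kcal/cm³

2.69 kWh/bbl × 3600000 J/kWh ÷ 0.158987 m³/bbl = 6.09106×10⁷ J/m³
6.09106×10⁷ J/m³ ÷ 4184 J/kcal × 10⁻⁶ m³/cm³ = 0.014558 kcal/cm³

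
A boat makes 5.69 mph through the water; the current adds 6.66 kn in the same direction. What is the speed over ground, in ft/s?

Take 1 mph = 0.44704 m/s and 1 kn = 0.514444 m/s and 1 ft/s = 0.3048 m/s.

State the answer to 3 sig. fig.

19.6 ft/s

5.69 mph × 0.44704 = 2.54366 m/s
6.66 kn × 0.514444 = 3.4262 m/s
Total: 2.54366 + 3.4262 = 5.96986 m/s
In ft/s: 5.96986 / 0.3048 = 19.5862 ft/s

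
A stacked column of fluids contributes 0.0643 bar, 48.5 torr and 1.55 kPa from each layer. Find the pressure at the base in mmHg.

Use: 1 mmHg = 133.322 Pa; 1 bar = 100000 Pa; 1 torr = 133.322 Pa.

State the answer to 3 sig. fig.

108 mmHg

0.0643 bar × 100000 = 6430 Pa
48.5 torr × 133.322 = 6466.12 Pa
1.55 kPa × 1000 = 1550 Pa
Total: 6430 + 6466.12 + 1550 = 14446.1 Pa
In mmHg: 14446.1 / 133.322 = 108.355 mmHg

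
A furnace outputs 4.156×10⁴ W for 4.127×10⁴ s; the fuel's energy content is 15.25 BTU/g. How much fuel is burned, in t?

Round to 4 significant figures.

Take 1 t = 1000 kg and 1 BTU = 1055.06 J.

0.1066 t

E = P × t = 41560 × 41270 = 1.71518×10⁹ J
15.25 BTU/g → 1.60897×10⁷ J/kg
m = E / e_s = 1.71518×10⁹ / 1.60897×10⁷ = 106.601 kg
In t: 106.601 / 1000 = 0.106601 t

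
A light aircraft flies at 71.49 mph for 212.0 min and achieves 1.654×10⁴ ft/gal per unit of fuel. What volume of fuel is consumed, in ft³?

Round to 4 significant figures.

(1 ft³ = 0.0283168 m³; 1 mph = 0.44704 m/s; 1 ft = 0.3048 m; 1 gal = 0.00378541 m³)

10.78 ft³

71.49 mph → 31.9589 m/s
212.0 min → 12720 s
d = v × t = 31.9589 × 12720 = 406517 m
1.654×10⁴ ft/gal → 1.3318×10⁶ m/m³
V = d / (distance per unit fuel) = 406517 / 1.3318×10⁶ = 0.305239 m³
In ft³: 0.305239 / 0.0283168 = 10.7794 ft³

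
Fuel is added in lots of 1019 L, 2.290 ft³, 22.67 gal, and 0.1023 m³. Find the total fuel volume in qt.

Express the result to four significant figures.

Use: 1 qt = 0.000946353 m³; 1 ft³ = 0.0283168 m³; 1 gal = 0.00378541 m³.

1344 qt

1019 L × 0.001 = 1.019 m³
2.290 ft³ × 0.0283168 = 0.0648455 m³
22.67 gal × 0.00378541 = 0.0858152 m³
0.1023 m³ (already m³)
Combined: 1.019 + 0.0648455 + 0.0858152 + 0.1023 = 1.27196 m³
In qt: 1.27196 / 0.000946353 = 1344.07 qt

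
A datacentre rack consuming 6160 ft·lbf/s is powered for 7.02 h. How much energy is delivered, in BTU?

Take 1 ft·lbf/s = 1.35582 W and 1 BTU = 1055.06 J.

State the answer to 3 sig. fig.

2.00×10⁵ BTU

6160 ft·lbf/s × 1.35582 = 8351.85 W
7.02 h × 3600 = 25272 s
E = P × t = 8351.85 W × 25272 s = 2.11068×10⁸ J
2.11068×10⁸ J ÷ (1055.06 J/BTU) = 200053 BTU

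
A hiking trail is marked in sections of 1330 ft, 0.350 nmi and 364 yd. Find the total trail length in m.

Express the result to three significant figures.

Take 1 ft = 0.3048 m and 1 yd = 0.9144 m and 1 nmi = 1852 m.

1390 m

1330 ft × 0.3048 → 405.384 m
0.350 nmi × 1852 → 648.2 m
364 yd × 0.9144 → 332.842 m
Combined: 405.384 + 648.2 + 332.842 = 1386.43 m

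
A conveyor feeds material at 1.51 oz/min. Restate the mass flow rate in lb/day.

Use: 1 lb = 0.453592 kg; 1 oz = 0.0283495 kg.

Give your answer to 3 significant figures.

136 lb/day

1.51 oz/min × 0.0283495 kg/oz ÷ 60 s/min = 7.13462×10⁻⁴ kg/s
7.13462×10⁻⁴ kg/s ÷ 0.453592 kg/lb × 86400 s/day = 135.9 lb/day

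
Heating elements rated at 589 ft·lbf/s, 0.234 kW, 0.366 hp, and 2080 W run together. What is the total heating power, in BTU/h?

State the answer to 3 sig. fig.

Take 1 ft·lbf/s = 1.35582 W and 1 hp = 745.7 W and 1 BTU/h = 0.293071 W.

1.16×10⁴ BTU/h

589 ft·lbf/s × 1.35582 → 798.578 W
0.234 kW × 1000 → 234 W
0.366 hp × 745.7 → 272.926 W
2080 W (already W)
Combined: 798.578 + 234 + 272.926 + 2080 = 3385.5 W
In BTU/h: 3385.5 / 0.293071 = 11551.8 BTU/h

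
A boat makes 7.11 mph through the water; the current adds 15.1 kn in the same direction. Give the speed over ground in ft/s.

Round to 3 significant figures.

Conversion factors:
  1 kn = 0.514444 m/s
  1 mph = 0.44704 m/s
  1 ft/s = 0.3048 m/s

7.11 mph × 0.44704 = 3.17845 m/s
15.1 kn × 0.514444 = 7.7681 m/s
Total: 3.17845 + 7.7681 = 10.9466 m/s
In ft/s: 10.9466 / 0.3048 = 35.914 ft/s

35.9 ft/s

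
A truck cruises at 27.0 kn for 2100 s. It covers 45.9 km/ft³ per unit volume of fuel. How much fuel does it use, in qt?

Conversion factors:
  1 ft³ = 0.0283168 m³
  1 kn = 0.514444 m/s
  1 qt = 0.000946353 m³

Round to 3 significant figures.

27.0 kn → 13.89 m/s
d = v × t = 13.89 × 2100 = 29169 m
45.9 km/ft³ → 1.62095×10⁶ m/m³
V = d / (distance per unit fuel) = 29169 / 1.62095×10⁶ = 0.017995 m³
In qt: 0.017995 / 0.000946353 = 19.0151 qt

19.0 qt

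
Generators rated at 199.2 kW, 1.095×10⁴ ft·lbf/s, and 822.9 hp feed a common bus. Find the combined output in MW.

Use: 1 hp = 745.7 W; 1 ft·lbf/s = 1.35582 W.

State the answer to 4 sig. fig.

0.8277 MW

199.2 kW × 1000 = 199200 W
1.095×10⁴ ft·lbf/s × 1.35582 = 14846.2 W
822.9 hp × 745.7 = 613637 W
Total: 199200 + 14846.2 + 613637 = 827683 W
In MW: 827683 / 1000000 = 0.827683 MW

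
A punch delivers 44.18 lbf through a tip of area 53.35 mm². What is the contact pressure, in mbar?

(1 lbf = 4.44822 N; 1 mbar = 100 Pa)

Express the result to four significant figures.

3.684×10⁴ mbar

44.18 lbf × 4.44822 = 196.522 N
53.35 mm² × 10⁻⁶ = 5.335×10⁻⁵ m²
P = F / A = 196.522 N / 5.335×10⁻⁵ m² = 3.68364×10⁶ Pa
3.68364×10⁶ Pa ÷ (100 Pa/mbar) = 36836.4 mbar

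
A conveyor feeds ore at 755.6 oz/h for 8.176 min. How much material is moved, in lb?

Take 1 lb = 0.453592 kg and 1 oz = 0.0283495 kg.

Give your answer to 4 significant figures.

6.435 lb

755.6 oz/h → 0.00595025 kg/s
8.176 min → 490.56 s
m = ṁ × t = 0.00595025 × 490.56 = 2.91895 kg
In lb: 2.91895 / 0.453592 = 6.43519 lb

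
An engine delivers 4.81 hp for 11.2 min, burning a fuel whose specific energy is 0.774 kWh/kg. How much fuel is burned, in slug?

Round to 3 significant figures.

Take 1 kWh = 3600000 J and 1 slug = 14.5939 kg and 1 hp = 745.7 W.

0.0593 slug

4.81 hp → 3586.82 W
11.2 min → 672 s
E = P × t = 3586.82 × 672 = 2.41034×10⁶ J
0.774 kWh/kg → 2.7864×10⁶ J/kg
m = E / e_s = 2.41034×10⁶ / 2.7864×10⁶ = 0.865037 kg
In slug: 0.865037 / 14.5939 = 0.0592739 slug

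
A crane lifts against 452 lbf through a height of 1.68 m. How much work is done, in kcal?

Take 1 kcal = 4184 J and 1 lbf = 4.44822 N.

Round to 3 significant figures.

0.807 kcal

452 lbf × 4.44822 = 2010.6 N
W = F × d = 2010.6 N × 1.68 m = 3377.81 J
3377.81 J ÷ (4184 J/kcal) = 0.807316 kcal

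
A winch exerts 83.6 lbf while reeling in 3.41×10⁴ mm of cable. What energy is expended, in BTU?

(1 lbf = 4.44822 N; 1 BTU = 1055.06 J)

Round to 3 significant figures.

12.0 BTU

83.6 lbf × 4.44822 → 371.871 N
3.41×10⁴ mm × 0.001 → 34.1 m
W = F × d = 371.871 N × 34.1 m = 12680.8 J
12680.8 J ÷ (1055.06 J/BTU) = 12.019 BTU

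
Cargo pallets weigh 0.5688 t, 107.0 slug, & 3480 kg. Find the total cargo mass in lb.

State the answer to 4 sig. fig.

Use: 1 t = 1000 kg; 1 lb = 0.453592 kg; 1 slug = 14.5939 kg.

0.5688 t × 1000 → 568.8 kg
107.0 slug × 14.5939 → 1561.55 kg
3480 kg (already kg)
Sum: 568.8 + 1561.55 + 3480 = 5610.35 kg
In lb: 5610.35 / 0.453592 = 12368.7 lb

1.237×10⁴ lb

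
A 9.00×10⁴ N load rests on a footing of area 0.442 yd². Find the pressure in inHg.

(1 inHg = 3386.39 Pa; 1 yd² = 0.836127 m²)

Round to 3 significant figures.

0.442 yd² × 0.836127 → 0.369568 m²
P = F / A = 90000 N / 0.369568 m² = 243528 Pa
243528 Pa ÷ (3386.39 Pa/inHg) = 71.9137 inHg

71.9 inHg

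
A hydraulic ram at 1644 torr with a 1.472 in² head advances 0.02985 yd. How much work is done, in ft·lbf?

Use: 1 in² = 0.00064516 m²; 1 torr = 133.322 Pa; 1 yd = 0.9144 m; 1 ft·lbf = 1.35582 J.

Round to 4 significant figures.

1644 torr → 219181 Pa
1.472 in² → 9.49676×10⁻⁴ m²
F = P × A = 219181 × 9.49676×10⁻⁴ = 208.151 N
0.02985 yd → 0.0272948 m
W = F × d = 208.151 × 0.0272948 = 5.68144 J
In ft·lbf: 5.68144 / 1.35582 = 4.19041 ft·lbf

4.190 ft·lbf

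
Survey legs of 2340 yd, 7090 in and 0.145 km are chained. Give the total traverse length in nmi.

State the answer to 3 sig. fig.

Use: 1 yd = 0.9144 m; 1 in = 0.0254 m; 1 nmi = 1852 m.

1.33 nmi

2340 yd × 0.9144 = 2139.7 m
7090 in × 0.0254 = 180.086 m
0.145 km × 1000 = 145 m
Sum: 2139.7 + 180.086 + 145 = 2464.79 m
In nmi: 2464.79 / 1852 = 1.33088 nmi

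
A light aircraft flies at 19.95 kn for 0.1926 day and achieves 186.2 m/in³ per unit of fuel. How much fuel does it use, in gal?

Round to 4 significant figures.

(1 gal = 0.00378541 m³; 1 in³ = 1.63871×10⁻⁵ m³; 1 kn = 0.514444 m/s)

19.95 kn → 10.2632 m/s
0.1926 day → 16640.6 s
d = v × t = 10.2632 × 16640.6 = 170786 m
186.2 m/in³ → 1.13626×10⁷ m/m³
V = d / (distance per unit fuel) = 170786 / 1.13626×10⁷ = 0.0150305 m³
In gal: 0.0150305 / 0.00378541 = 3.97064 gal

3.971 gal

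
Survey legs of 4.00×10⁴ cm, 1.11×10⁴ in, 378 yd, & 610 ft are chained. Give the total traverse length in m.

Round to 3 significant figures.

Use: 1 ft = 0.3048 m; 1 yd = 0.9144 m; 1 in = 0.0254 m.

1210 m

4.00×10⁴ cm × 0.01 = 400 m
1.11×10⁴ in × 0.0254 = 281.94 m
378 yd × 0.9144 = 345.643 m
610 ft × 0.3048 = 185.928 m
Sum: 400 + 281.94 + 345.643 + 185.928 = 1213.51 m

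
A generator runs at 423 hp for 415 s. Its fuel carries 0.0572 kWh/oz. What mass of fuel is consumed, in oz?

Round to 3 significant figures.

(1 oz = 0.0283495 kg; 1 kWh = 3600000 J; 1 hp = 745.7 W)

423 hp → 315431 W
E = P × t = 315431 × 415 = 1.30904×10⁸ J
0.0572 kWh/oz → 7.26362×10⁶ J/kg
m = E / e_s = 1.30904×10⁸ / 7.26362×10⁶ = 18.0219 kg
In oz: 18.0219 / 0.0283495 = 635.704 oz

636 oz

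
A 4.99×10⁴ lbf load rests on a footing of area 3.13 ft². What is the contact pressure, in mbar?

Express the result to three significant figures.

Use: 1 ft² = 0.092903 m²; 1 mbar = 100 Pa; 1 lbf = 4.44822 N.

4.99×10⁴ lbf × 4.44822 = 221966 N
3.13 ft² × 0.092903 = 0.290786 m²
P = F / A = 221966 N / 0.290786 m² = 763331 Pa
763331 Pa ÷ (100 Pa/mbar) = 7633.31 mbar

7630 mbar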